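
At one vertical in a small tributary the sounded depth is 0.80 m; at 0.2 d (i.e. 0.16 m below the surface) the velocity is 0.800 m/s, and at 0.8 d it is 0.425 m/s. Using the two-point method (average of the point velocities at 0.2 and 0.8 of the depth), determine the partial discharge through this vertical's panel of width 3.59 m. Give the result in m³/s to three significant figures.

v̄ = (0.800 + 0.425) / 2 = 0.6125 m/s
q = v̄ × d × w = 0.6125 × 0.80 × 3.59 = 1.759 m³/s

1.76 m³/s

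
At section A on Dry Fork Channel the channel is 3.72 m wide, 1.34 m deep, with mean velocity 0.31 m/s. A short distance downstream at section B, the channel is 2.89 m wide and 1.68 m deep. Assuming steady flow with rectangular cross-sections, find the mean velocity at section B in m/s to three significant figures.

Q = A₁V₁ = (3.72×1.34) × 0.31 = 1.545 m³/s
A₂ = 2.89 × 1.68 = 4.855 m²
V₂ = Q/A₂ = 1.545/4.855 = 0.3183 m/s

0.318 m/s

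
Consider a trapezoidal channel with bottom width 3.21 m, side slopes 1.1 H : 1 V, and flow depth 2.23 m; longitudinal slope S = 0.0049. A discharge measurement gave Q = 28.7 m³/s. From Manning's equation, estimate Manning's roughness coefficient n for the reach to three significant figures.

A = (b + z·y)·y = (3.21 + 1.1×2.23)×2.23 = 12.63 m²
P = b + 2y√(1+z²) = 3.21 + 2×2.23×√(1+1.1²) = 9.840 m
R = A/P = 12.63/9.840 = 1.283 m
n = (1/Q)·A·R^(2/3)·S^(1/2) = (1/28.7) × 12.63 × 1.181 × 0.07000 = 0.03637

0.0364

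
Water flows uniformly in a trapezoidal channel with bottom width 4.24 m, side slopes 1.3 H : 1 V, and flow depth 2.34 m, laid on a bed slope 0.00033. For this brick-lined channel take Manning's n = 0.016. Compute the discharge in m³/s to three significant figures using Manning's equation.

24.6 m³/s

A = (b + z·y)·y = (4.24 + 1.3×2.34)×2.34 = 17.04 m²
P = b + 2y√(1+z²) = 4.24 + 2×2.34×√(1+1.3²) = 11.92 m
R = A/P = 17.04/11.92 = 1.430 m
Q = (1/n)·A·R^(2/3)·S^(1/2) = (1/0.016) × 17.04 × 1.430^(2/3) × 0.00033^(1/2) = 24.56 m³/s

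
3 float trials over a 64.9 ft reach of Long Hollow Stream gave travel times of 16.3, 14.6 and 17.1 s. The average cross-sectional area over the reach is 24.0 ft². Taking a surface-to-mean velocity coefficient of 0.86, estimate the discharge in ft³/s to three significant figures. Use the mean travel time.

83.7 ft³/s

t̄ = (16.3 + 14.6 + 17.1) / 3 = 16 s
v_surface = L / t̄ = 64.9 / 16 = 4.056 ft/s
v_mean = 0.86 × 4.056 = 3.488 ft/s
Q = A × v_mean = 24.0 × 3.488 = 83.72 ft³/s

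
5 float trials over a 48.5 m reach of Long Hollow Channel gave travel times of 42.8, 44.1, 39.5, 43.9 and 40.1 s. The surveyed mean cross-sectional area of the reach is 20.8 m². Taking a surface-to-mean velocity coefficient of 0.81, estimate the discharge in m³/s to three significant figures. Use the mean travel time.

t̄ = (42.8 + 44.1 + 39.5 + 43.9 + 40.1) / 5 = 42.08 s
v_surface = L / t̄ = 48.5 / 42.08 = 1.153 m/s
v_mean = 0.81 × 1.153 = 0.9336 m/s
Q = A × v_mean = 20.8 × 0.9336 = 19.42 m³/s

19.4 m³/s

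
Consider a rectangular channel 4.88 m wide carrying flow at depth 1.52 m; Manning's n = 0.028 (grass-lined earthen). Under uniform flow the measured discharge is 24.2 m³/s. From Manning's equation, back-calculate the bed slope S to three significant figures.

0.00911

A = b·y = 4.88 × 1.52 = 7.418 m²
P = b + 2y = 4.88 + 2×1.52 = 7.920 m
R = A/P = 7.418/7.920 = 0.9366 m
S = (Q·n / (1·A·R^(2/3)))² = (24.2×0.028 / (1×7.418×0.9573))² = 0.009107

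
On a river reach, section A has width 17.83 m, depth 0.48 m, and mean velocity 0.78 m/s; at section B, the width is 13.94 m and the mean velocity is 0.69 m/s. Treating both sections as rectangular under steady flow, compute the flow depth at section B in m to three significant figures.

0.694 m

Q = A₁V₁ = (17.83×0.48) × 0.78 = 6.676 m³/s
d₂ = Q/(b₂ V₂) = 6.676/(13.94×0.69) = 0.6940 m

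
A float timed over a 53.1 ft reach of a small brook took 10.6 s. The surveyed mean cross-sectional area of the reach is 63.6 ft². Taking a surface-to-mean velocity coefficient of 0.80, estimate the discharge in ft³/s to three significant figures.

255 ft³/s

v_surface = L / t̄ = 53.1 / 10.6 = 5.009 ft/s
v_mean = 0.80 × 5.009 = 4.008 ft/s
Q = A × v_mean = 63.6 × 4.008 = 254.9 ft³/s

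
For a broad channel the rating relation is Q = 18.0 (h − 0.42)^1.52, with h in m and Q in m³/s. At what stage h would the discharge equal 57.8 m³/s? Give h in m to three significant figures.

2.57 m

h − h₀ = (Q/C)^(1/b) = (57.8/18.0)^(1/1.52) = 2.154 m
h = 0.42 + 2.154 = 2.574 m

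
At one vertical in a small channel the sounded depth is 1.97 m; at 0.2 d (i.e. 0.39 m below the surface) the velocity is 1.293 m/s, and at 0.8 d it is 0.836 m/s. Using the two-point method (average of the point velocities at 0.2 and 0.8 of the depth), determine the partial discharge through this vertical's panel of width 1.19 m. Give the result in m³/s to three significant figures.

v̄ = (1.293 + 0.836) / 2 = 1.065 m/s
q = v̄ × d × w = 1.065 × 1.97 × 1.19 = 2.496 m³/s

2.50 m³/s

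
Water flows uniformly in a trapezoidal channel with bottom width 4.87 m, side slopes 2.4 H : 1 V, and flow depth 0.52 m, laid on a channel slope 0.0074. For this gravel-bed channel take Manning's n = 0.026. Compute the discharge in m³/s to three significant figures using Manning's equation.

A = (b + z·y)·y = (4.87 + 2.4×0.52)×0.52 = 3.181 m²
P = b + 2y√(1+z²) = 4.87 + 2×0.52×√(1+2.4²) = 7.574 m
R = A/P = 3.181/7.574 = 0.4200 m
Q = (1/n)·A·R^(2/3)·S^(1/2) = (1/0.026) × 3.181 × 0.4200^(2/3) × 0.0074^(1/2) = 5.904 m³/s

5.90 m³/s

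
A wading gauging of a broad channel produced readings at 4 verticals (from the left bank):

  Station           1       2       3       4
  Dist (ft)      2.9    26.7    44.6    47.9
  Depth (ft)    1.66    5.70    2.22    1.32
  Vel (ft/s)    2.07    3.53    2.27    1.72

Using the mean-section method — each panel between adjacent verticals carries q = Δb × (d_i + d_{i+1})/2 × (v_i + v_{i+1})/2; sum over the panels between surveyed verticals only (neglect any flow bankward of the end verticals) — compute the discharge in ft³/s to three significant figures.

Panel 1-2: Δb = 23.8 ft, d̄ = (1.66+5.70)/2 = 3.68, v̄ = (2.07+3.53)/2 = 2.8 → q = 23.8×3.68×2.8 = 245.2 ft³/s
Panel 2-3: Δb = 17.9 ft, d̄ = (5.70+2.22)/2 = 3.96, v̄ = (3.53+2.27)/2 = 2.9 → q = 17.9×3.96×2.9 = 205.6 ft³/s
Panel 3-4: Δb = 3.3 ft, d̄ = (2.22+1.32)/2 = 1.77, v̄ = (2.27+1.72)/2 = 1.995 → q = 3.3×1.77×1.995 = 11.65 ft³/s
Q = Σ q = 462.5 ft³/s

462 ft³/s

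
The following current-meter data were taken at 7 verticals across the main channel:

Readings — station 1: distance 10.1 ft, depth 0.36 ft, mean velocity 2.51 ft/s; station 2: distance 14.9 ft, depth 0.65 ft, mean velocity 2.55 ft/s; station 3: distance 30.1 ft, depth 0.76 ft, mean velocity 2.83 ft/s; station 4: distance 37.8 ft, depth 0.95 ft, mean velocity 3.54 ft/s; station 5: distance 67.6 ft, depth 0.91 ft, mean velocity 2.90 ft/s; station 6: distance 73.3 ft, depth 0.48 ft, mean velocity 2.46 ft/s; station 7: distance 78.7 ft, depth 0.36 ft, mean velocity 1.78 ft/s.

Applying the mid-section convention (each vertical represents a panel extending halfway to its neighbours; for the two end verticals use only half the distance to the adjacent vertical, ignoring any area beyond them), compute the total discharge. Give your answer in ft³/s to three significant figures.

162 ft³/s

w_1 = (14.9 − 10.1)/2 = 2.4 ft; q_1 = 2.51 × 0.36 × 2.4 = 2.169 ft³/s
w_2 = (30.1 − 10.1)/2 = 10 ft; q_2 = 2.55 × 0.65 × 10 = 16.58 ft³/s
w_3 = (37.8 − 14.9)/2 = 11.45 ft; q_3 = 2.83 × 0.76 × 11.45 = 24.63 ft³/s
w_4 = (67.6 − 30.1)/2 = 18.75 ft; q_4 = 3.54 × 0.95 × 18.75 = 63.06 ft³/s
w_5 = (73.3 − 37.8)/2 = 17.75 ft; q_5 = 2.90 × 0.91 × 17.75 = 46.84 ft³/s
w_6 = (78.7 − 67.6)/2 = 5.55 ft; q_6 = 2.46 × 0.48 × 5.55 = 6.553 ft³/s
w_7 = (78.7 − 73.3)/2 = 2.7 ft; q_7 = 1.78 × 0.36 × 2.7 = 1.730 ft³/s
Q = Σ qᵢ = 161.6 ft³/s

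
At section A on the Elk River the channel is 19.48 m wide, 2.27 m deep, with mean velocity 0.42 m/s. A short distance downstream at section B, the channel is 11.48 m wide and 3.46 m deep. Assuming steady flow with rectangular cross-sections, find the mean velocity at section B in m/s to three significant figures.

0.468 m/s

Q = A₁V₁ = (19.48×2.27) × 0.42 = 18.57 m³/s
A₂ = 11.48 × 3.46 = 39.72 m²
V₂ = Q/A₂ = 18.57/39.72 = 0.4676 m/s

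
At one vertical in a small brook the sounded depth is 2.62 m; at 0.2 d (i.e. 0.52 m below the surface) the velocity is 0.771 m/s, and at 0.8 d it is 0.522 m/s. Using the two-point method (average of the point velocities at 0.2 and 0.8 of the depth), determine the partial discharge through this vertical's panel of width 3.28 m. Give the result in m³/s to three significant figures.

5.56 m³/s

v̄ = (0.771 + 0.522) / 2 = 0.6465 m/s
q = v̄ × d × w = 0.6465 × 2.62 × 3.28 = 5.556 m³/s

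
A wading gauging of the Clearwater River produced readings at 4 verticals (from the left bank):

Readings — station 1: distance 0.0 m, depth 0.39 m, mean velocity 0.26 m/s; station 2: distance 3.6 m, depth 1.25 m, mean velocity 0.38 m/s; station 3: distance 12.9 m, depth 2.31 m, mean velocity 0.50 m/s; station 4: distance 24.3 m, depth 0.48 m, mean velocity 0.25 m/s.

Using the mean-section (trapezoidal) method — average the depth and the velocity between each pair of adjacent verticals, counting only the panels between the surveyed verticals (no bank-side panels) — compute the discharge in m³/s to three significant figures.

Panel 1-2: Δb = 3.6 m, d̄ = (0.39+1.25)/2 = 0.82, v̄ = (0.26+0.38)/2 = 0.32 → q = 3.6×0.82×0.32 = 0.9446 m³/s
Panel 2-3: Δb = 9.3 m, d̄ = (1.25+2.31)/2 = 1.78, v̄ = (0.38+0.50)/2 = 0.44 → q = 9.3×1.78×0.44 = 7.284 m³/s
Panel 3-4: Δb = 11.4 m, d̄ = (2.31+0.48)/2 = 1.395, v̄ = (0.50+0.25)/2 = 0.375 → q = 11.4×1.395×0.375 = 5.964 m³/s
Q = Σ q = 14.19 m³/s

14.2 m³/s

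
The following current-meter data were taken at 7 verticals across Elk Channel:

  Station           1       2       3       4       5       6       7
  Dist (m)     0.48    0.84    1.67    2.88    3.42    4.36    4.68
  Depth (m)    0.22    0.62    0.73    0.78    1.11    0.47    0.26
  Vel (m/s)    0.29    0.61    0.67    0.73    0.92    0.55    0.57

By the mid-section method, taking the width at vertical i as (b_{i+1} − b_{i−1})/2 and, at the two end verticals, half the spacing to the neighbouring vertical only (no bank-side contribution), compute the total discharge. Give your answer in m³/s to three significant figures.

2.18 m³/s

w_1 = (0.84 − 0.48)/2 = 0.18 m; q_1 = 0.29 × 0.22 × 0.18 = 0.01148 m³/s
w_2 = (1.67 − 0.48)/2 = 0.595 m; q_2 = 0.61 × 0.62 × 0.595 = 0.2250 m³/s
w_3 = (2.88 − 0.84)/2 = 1.02 m; q_3 = 0.67 × 0.73 × 1.02 = 0.4989 m³/s
w_4 = (3.42 − 1.67)/2 = 0.875 m; q_4 = 0.73 × 0.78 × 0.875 = 0.4982 m³/s
w_5 = (4.36 − 2.88)/2 = 0.74 m; q_5 = 0.92 × 1.11 × 0.74 = 0.7557 m³/s
w_6 = (4.68 − 3.42)/2 = 0.63 m; q_6 = 0.55 × 0.47 × 0.63 = 0.1629 m³/s
w_7 = (4.68 − 4.36)/2 = 0.16 m; q_7 = 0.57 × 0.26 × 0.16 = 0.02371 m³/s
Q = Σ qᵢ = 2.176 m³/s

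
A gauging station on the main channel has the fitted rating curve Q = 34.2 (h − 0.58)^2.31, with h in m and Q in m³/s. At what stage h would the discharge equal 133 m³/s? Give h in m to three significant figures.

2.38 m

h − h₀ = (Q/C)^(1/b) = (133/34.2)^(1/2.31) = 1.800 m
h = 0.58 + 1.800 = 2.380 m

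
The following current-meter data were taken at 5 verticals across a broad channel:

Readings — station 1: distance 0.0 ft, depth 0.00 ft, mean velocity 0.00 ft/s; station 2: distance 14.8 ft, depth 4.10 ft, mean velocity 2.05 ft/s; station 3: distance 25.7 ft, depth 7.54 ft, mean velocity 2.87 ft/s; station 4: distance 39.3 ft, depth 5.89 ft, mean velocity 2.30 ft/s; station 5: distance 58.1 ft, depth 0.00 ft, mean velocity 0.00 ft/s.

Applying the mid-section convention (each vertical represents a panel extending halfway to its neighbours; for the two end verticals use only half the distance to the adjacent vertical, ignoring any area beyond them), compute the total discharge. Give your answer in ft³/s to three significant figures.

593 ft³/s

w_2 = (25.7 − 0.0)/2 = 12.85 ft; q_2 = 2.05 × 4.10 × 12.85 = 108.0 ft³/s
w_3 = (39.3 − 14.8)/2 = 12.25 ft; q_3 = 2.87 × 7.54 × 12.25 = 265.1 ft³/s
w_4 = (58.1 − 25.7)/2 = 16.2 ft; q_4 = 2.30 × 5.89 × 16.2 = 219.5 ft³/s
Stations 1, 5 contribute zero (depth or velocity is 0).
Q = Σ qᵢ = 592.6 ft³/s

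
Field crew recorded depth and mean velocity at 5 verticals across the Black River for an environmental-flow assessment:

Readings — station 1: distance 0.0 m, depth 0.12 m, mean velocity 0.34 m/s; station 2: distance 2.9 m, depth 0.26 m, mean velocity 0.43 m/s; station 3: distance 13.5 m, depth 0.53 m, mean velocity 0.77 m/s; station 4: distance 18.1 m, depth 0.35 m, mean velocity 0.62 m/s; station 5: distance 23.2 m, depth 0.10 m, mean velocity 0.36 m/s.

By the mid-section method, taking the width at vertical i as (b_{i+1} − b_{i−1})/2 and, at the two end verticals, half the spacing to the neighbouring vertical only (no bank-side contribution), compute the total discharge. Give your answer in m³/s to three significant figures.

w_1 = (2.9 − 0.0)/2 = 1.45 m; q_1 = 0.34 × 0.12 × 1.45 = 0.05916 m³/s
w_2 = (13.5 − 0.0)/2 = 6.75 m; q_2 = 0.43 × 0.26 × 6.75 = 0.7547 m³/s
w_3 = (18.1 − 2.9)/2 = 7.6 m; q_3 = 0.77 × 0.53 × 7.6 = 3.102 m³/s
w_4 = (23.2 − 13.5)/2 = 4.85 m; q_4 = 0.62 × 0.35 × 4.85 = 1.052 m³/s
w_5 = (23.2 − 18.1)/2 = 2.55 m; q_5 = 0.36 × 0.10 × 2.55 = 0.09180 m³/s
Q = Σ qᵢ = 5.060 m³/s

5.06 m³/s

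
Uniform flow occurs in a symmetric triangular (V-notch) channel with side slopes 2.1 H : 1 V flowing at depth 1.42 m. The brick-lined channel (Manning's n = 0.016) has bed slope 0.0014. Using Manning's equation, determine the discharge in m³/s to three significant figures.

A = z·y² = 2.1×1.42² = 4.234 m²
P = 2y√(1+z²) = 2×1.42×√(1+2.1²) = 6.606 m
R = A/P = 4.234/6.606 = 0.6410 m
Q = (1/n)·A·R^(2/3)·S^(1/2) = (1/0.016) × 4.234 × 0.6410^(2/3) × 0.0014^(1/2) = 7.362 m³/s

7.36 m³/s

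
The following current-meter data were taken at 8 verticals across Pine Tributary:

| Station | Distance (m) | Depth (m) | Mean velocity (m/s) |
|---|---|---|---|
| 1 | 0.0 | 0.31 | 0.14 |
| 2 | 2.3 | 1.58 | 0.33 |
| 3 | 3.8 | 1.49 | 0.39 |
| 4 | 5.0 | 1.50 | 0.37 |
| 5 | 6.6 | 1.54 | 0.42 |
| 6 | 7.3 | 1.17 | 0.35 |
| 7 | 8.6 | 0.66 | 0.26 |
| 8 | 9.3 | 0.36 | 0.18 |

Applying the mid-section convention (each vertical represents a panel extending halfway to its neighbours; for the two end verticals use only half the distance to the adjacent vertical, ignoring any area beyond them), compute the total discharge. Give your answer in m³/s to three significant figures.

3.95 m³/s

w_1 = (2.3 − 0.0)/2 = 1.15 m; q_1 = 0.14 × 0.31 × 1.15 = 0.04991 m³/s
w_2 = (3.8 − 0.0)/2 = 1.9 m; q_2 = 0.33 × 1.58 × 1.9 = 0.9907 m³/s
w_3 = (5.0 − 2.3)/2 = 1.35 m; q_3 = 0.39 × 1.49 × 1.35 = 0.7845 m³/s
w_4 = (6.6 − 3.8)/2 = 1.4 m; q_4 = 0.37 × 1.50 × 1.4 = 0.7770 m³/s
w_5 = (7.3 − 5.0)/2 = 1.15 m; q_5 = 0.42 × 1.54 × 1.15 = 0.7438 m³/s
w_6 = (8.6 − 6.6)/2 = 1 m; q_6 = 0.35 × 1.17 × 1 = 0.4095 m³/s
w_7 = (9.3 − 7.3)/2 = 1 m; q_7 = 0.26 × 0.66 × 1 = 0.1716 m³/s
w_8 = (9.3 − 8.6)/2 = 0.35 m; q_8 = 0.18 × 0.36 × 0.35 = 0.02268 m³/s
Q = Σ qᵢ = 3.950 m³/s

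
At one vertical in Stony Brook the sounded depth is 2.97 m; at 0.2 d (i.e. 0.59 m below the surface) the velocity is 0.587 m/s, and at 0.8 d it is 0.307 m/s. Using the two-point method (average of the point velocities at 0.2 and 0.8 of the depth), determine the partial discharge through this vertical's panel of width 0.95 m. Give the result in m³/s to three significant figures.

v̄ = (0.587 + 0.307) / 2 = 0.4470 m/s
q = v̄ × d × w = 0.4470 × 2.97 × 0.95 = 1.261 m³/s

1.26 m³/s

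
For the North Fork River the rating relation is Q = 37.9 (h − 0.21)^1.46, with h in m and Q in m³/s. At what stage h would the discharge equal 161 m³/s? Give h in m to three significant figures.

h − h₀ = (Q/C)^(1/b) = (161/37.9)^(1/1.46) = 2.693 m
h = 0.21 + 2.693 = 2.903 m

2.90 m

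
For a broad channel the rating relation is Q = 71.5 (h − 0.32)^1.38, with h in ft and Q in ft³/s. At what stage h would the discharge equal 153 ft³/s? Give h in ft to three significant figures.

2.06 ft

h − h₀ = (Q/C)^(1/b) = (153/71.5)^(1/1.38) = 1.735 ft
h = 0.32 + 1.735 = 2.055 ft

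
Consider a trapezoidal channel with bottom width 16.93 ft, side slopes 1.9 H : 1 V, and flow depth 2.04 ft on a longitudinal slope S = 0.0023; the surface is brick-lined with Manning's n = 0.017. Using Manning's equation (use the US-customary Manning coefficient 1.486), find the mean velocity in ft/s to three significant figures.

5.86 ft/s

A = (b + z·y)·y = (16.93 + 1.9×2.04)×2.04 = 42.44 ft²
P = b + 2y√(1+z²) = 16.93 + 2×2.04×√(1+1.9²) = 25.69 ft
R = A/P = 42.44/25.69 = 1.652 ft
Q = (1.486/n)·A·R^(2/3)·S^(1/2) = (1.486/0.017) × 42.44 × 1.652^(2/3) × 0.0023^(1/2) = 248.7 ft³/s
V = Q/A = 248.7/42.44 = 5.859 ft/s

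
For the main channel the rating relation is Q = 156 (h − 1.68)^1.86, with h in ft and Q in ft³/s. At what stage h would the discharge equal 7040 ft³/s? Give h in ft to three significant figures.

h − h₀ = (Q/C)^(1/b) = (7040/156)^(1/1.86) = 7.753 ft
h = 1.68 + 7.753 = 9.433 ft

9.43 ft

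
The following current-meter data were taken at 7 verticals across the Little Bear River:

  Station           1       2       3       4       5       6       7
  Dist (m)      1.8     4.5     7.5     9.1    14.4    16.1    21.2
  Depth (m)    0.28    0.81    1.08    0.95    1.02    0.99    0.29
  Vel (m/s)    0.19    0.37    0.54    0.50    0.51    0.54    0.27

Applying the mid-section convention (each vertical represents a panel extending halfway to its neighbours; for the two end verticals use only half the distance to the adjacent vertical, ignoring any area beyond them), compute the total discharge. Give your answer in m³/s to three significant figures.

7.74 m³/s

w_1 = (4.5 − 1.8)/2 = 1.35 m; q_1 = 0.19 × 0.28 × 1.35 = 0.07182 m³/s
w_2 = (7.5 − 1.8)/2 = 2.85 m; q_2 = 0.37 × 0.81 × 2.85 = 0.8541 m³/s
w_3 = (9.1 − 4.5)/2 = 2.3 m; q_3 = 0.54 × 1.08 × 2.3 = 1.341 m³/s
w_4 = (14.4 − 7.5)/2 = 3.45 m; q_4 = 0.50 × 0.95 × 3.45 = 1.639 m³/s
w_5 = (16.1 − 9.1)/2 = 3.5 m; q_5 = 0.51 × 1.02 × 3.5 = 1.821 m³/s
w_6 = (21.2 − 14.4)/2 = 3.4 m; q_6 = 0.54 × 0.99 × 3.4 = 1.818 m³/s
w_7 = (21.2 − 16.1)/2 = 2.55 m; q_7 = 0.27 × 0.29 × 2.55 = 0.1997 m³/s
Q = Σ qᵢ = 7.744 m³/s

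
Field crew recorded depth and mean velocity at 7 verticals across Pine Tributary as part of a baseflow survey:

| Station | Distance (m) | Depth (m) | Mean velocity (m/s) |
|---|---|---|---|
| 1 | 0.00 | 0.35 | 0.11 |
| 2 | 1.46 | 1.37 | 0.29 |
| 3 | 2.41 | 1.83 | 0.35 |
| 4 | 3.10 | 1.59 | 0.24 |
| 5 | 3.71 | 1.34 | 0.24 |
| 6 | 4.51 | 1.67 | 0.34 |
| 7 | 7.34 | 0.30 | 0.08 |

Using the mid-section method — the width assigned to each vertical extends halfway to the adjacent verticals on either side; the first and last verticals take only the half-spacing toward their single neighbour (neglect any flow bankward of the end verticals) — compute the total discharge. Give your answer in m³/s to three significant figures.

2.57 m³/s

w_1 = (1.46 − 0.00)/2 = 0.73 m; q_1 = 0.11 × 0.35 × 0.73 = 0.02811 m³/s
w_2 = (2.41 − 0.00)/2 = 1.205 m; q_2 = 0.29 × 1.37 × 1.205 = 0.4787 m³/s
w_3 = (3.10 − 1.46)/2 = 0.82 m; q_3 = 0.35 × 1.83 × 0.82 = 0.5252 m³/s
w_4 = (3.71 − 2.41)/2 = 0.65 m; q_4 = 0.24 × 1.59 × 0.65 = 0.2480 m³/s
w_5 = (4.51 − 3.10)/2 = 0.705 m; q_5 = 0.24 × 1.34 × 0.705 = 0.2267 m³/s
w_6 = (7.34 − 3.71)/2 = 1.815 m; q_6 = 0.34 × 1.67 × 1.815 = 1.031 m³/s
w_7 = (7.34 − 4.51)/2 = 1.415 m; q_7 = 0.08 × 0.30 × 1.415 = 0.03396 m³/s
Q = Σ qᵢ = 2.571 m³/s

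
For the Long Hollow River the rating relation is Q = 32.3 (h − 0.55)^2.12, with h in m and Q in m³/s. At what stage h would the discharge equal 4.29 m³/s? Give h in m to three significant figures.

0.936 m

h − h₀ = (Q/C)^(1/b) = (4.29/32.3)^(1/2.12) = 0.3859 m
h = 0.55 + 0.3859 = 0.9359 m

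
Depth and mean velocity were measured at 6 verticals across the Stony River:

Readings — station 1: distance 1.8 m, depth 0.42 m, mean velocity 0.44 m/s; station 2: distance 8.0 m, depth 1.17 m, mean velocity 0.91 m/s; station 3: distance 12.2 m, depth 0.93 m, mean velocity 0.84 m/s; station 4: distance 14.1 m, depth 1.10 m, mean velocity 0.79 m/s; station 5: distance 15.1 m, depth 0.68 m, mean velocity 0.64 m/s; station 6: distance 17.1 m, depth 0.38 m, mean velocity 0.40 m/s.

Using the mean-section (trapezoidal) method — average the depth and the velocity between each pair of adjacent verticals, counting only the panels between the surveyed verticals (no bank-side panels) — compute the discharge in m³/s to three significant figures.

9.95 m³/s

Panel 1-2: Δb = 6.2 m, d̄ = (0.42+1.17)/2 = 0.795, v̄ = (0.44+0.91)/2 = 0.675 → q = 6.2×0.795×0.675 = 3.327 m³/s
Panel 2-3: Δb = 4.2 m, d̄ = (1.17+0.93)/2 = 1.05, v̄ = (0.91+0.84)/2 = 0.875 → q = 4.2×1.05×0.875 = 3.859 m³/s
Panel 3-4: Δb = 1.9 m, d̄ = (0.93+1.10)/2 = 1.015, v̄ = (0.84+0.79)/2 = 0.815 → q = 1.9×1.015×0.815 = 1.572 m³/s
Panel 4-5: Δb = 1 m, d̄ = (1.10+0.68)/2 = 0.89, v̄ = (0.79+0.64)/2 = 0.715 → q = 1×0.89×0.715 = 0.6364 m³/s
Panel 5-6: Δb = 2 m, d̄ = (0.68+0.38)/2 = 0.53, v̄ = (0.64+0.40)/2 = 0.52 → q = 2×0.53×0.52 = 0.5512 m³/s
Q = Σ q = 9.945 m³/s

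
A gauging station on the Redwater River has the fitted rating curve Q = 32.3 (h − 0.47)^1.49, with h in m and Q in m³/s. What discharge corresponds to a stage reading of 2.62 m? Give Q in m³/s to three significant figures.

Q = 32.3 × (2.62 − 0.47)^1.49 = 32.3 × 2.15^1.49 = 101.0 m³/s

101 m³/s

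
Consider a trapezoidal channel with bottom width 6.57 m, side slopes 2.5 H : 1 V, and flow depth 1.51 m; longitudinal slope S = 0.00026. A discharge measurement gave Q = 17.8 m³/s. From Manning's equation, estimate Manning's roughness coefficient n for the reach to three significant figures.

A = (b + z·y)·y = (6.57 + 2.5×1.51)×1.51 = 15.62 m²
P = b + 2y√(1+z²) = 6.57 + 2×1.51×√(1+2.5²) = 14.70 m
R = A/P = 15.62/14.70 = 1.063 m
n = (1/Q)·A·R^(2/3)·S^(1/2) = (1/17.8) × 15.62 × 1.041 × 0.01612 = 0.01473

0.0147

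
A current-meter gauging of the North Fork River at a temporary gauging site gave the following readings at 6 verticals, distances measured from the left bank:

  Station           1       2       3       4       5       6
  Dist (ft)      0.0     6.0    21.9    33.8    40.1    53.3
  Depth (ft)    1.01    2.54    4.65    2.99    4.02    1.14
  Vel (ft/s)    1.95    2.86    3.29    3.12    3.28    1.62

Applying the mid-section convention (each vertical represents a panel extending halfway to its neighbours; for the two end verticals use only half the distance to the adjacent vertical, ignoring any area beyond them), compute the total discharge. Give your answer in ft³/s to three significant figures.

524 ft³/s

w_1 = (6.0 − 0.0)/2 = 3 ft; q_1 = 1.95 × 1.01 × 3 = 5.909 ft³/s
w_2 = (21.9 − 0.0)/2 = 10.95 ft; q_2 = 2.86 × 2.54 × 10.95 = 79.55 ft³/s
w_3 = (33.8 − 6.0)/2 = 13.9 ft; q_3 = 3.29 × 4.65 × 13.9 = 212.6 ft³/s
w_4 = (40.1 − 21.9)/2 = 9.1 ft; q_4 = 3.12 × 2.99 × 9.1 = 84.89 ft³/s
w_5 = (53.3 − 33.8)/2 = 9.75 ft; q_5 = 3.28 × 4.02 × 9.75 = 128.6 ft³/s
w_6 = (53.3 − 40.1)/2 = 6.6 ft; q_6 = 1.62 × 1.14 × 6.6 = 12.19 ft³/s
Q = Σ qᵢ = 523.7 ft³/s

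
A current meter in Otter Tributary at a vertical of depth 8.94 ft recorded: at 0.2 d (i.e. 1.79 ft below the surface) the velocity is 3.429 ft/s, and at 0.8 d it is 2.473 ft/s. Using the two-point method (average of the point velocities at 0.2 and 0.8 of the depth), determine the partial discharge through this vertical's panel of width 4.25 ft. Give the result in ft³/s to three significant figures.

112 ft³/s

v̄ = (3.429 + 2.473) / 2 = 2.951 ft/s
q = v̄ × d × w = 2.951 × 8.94 × 4.25 = 112.1 ft³/s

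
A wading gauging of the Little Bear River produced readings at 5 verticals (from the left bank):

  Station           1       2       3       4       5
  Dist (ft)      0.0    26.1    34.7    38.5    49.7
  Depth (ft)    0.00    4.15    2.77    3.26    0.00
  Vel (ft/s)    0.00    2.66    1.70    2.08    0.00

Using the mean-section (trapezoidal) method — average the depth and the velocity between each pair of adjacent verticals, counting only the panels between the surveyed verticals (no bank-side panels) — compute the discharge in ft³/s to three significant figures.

Panel 1-2: Δb = 26.1 ft, d̄ = (0.00+4.15)/2 = 2.075, v̄ = (0.00+2.66)/2 = 1.33 → q = 26.1×2.075×1.33 = 72.03 ft³/s
Panel 2-3: Δb = 8.6 ft, d̄ = (4.15+2.77)/2 = 3.46, v̄ = (2.66+1.70)/2 = 2.18 → q = 8.6×3.46×2.18 = 64.87 ft³/s
Panel 3-4: Δb = 3.8 ft, d̄ = (2.77+3.26)/2 = 3.015, v̄ = (1.70+2.08)/2 = 1.89 → q = 3.8×3.015×1.89 = 21.65 ft³/s
Panel 4-5: Δb = 11.2 ft, d̄ = (3.26+0.00)/2 = 1.63, v̄ = (2.08+0.00)/2 = 1.04 → q = 11.2×1.63×1.04 = 18.99 ft³/s
Q = Σ q = 177.5 ft³/s

178 ft³/s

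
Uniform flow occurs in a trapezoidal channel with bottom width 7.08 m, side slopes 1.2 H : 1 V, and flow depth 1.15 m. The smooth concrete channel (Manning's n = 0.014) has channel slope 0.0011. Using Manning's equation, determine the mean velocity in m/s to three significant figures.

2.23 m/s

A = (b + z·y)·y = (7.08 + 1.2×1.15)×1.15 = 9.729 m²
P = b + 2y√(1+z²) = 7.08 + 2×1.15×√(1+1.2²) = 10.67 m
R = A/P = 9.729/10.67 = 0.9116 m
Q = (1/n)·A·R^(2/3)·S^(1/2) = (1/0.014) × 9.729 × 0.9116^(2/3) × 0.0011^(1/2) = 21.67 m³/s
V = Q/A = 21.67/9.729 = 2.227 m/s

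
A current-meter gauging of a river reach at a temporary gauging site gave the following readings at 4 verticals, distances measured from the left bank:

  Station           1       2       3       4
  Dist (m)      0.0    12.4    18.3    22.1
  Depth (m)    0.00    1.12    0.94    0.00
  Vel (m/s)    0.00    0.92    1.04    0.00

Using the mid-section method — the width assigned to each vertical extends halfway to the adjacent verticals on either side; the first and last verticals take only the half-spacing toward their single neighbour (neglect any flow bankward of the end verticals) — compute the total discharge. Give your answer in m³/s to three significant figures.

14.2 m³/s

w_2 = (18.3 − 0.0)/2 = 9.15 m; q_2 = 0.92 × 1.12 × 9.15 = 9.428 m³/s
w_3 = (22.1 − 12.4)/2 = 4.85 m; q_3 = 1.04 × 0.94 × 4.85 = 4.741 m³/s
Stations 1, 4 contribute zero (depth or velocity is 0).
Q = Σ qᵢ = 14.17 m³/s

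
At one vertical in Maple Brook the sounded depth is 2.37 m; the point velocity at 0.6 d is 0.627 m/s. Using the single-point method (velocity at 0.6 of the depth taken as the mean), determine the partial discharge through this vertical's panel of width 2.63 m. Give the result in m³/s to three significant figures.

3.91 m³/s

v̄ = v₀.₆ = 0.627 m/s
q = v̄ × d × w = 0.6270 × 2.37 × 2.63 = 3.908 m³/s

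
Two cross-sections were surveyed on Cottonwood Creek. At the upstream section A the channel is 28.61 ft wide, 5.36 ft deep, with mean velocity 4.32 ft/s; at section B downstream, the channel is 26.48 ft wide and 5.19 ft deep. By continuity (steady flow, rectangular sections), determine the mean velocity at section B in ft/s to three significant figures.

Q = A₁V₁ = (28.61×5.36) × 4.32 = 662.5 ft³/s
A₂ = 26.48 × 5.19 = 137.4 ft²
V₂ = Q/A₂ = 662.5/137.4 = 4.820 ft/s

4.82 ft/s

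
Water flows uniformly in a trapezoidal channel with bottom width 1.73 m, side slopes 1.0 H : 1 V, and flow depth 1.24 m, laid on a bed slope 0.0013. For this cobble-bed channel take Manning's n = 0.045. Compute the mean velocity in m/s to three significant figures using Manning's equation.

A = (b + z·y)·y = (1.73 + 1.0×1.24)×1.24 = 3.683 m²
P = b + 2y√(1+z²) = 1.73 + 2×1.24×√(1+1.0²) = 5.237 m
R = A/P = 3.683/5.237 = 0.7032 m
Q = (1/n)·A·R^(2/3)·S^(1/2) = (1/0.045) × 3.683 × 0.7032^(2/3) × 0.0013^(1/2) = 2.333 m³/s
V = Q/A = 2.333/3.683 = 0.6336 m/s

0.634 m/s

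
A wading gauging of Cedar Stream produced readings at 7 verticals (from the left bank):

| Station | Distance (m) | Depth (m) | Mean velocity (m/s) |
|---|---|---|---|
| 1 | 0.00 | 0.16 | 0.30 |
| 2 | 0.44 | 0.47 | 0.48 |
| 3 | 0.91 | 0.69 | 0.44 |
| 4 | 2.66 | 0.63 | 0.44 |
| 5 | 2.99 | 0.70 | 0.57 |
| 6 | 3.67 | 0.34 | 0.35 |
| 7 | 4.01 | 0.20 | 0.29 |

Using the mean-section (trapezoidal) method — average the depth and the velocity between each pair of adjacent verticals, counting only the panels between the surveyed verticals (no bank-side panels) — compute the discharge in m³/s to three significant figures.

Panel 1-2: Δb = 0.44 m, d̄ = (0.16+0.47)/2 = 0.315, v̄ = (0.30+0.48)/2 = 0.39 → q = 0.44×0.315×0.39 = 0.05405 m³/s
Panel 2-3: Δb = 0.47 m, d̄ = (0.47+0.69)/2 = 0.58, v̄ = (0.48+0.44)/2 = 0.46 → q = 0.47×0.58×0.46 = 0.1254 m³/s
Panel 3-4: Δb = 1.75 m, d̄ = (0.69+0.63)/2 = 0.66, v̄ = (0.44+0.44)/2 = 0.44 → q = 1.75×0.66×0.44 = 0.5082 m³/s
Panel 4-5: Δb = 0.33 m, d̄ = (0.63+0.70)/2 = 0.665, v̄ = (0.44+0.57)/2 = 0.505 → q = 0.33×0.665×0.505 = 0.1108 m³/s
Panel 5-6: Δb = 0.68 m, d̄ = (0.70+0.34)/2 = 0.52, v̄ = (0.57+0.35)/2 = 0.46 → q = 0.68×0.52×0.46 = 0.1627 m³/s
Panel 6-7: Δb = 0.34 m, d̄ = (0.34+0.20)/2 = 0.27, v̄ = (0.35+0.29)/2 = 0.32 → q = 0.34×0.27×0.32 = 0.02938 m³/s
Q = Σ q = 0.9905 m³/s

0.991 m³/s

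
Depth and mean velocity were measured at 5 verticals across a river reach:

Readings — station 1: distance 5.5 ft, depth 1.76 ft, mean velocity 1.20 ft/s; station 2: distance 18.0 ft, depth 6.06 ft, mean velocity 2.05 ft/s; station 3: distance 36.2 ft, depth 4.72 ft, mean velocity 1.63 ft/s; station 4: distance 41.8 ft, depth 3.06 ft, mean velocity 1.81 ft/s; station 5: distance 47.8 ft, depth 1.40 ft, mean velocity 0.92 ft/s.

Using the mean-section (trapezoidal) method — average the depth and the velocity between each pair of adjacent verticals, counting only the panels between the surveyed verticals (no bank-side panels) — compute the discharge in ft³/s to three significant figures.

Panel 1-2: Δb = 12.5 ft, d̄ = (1.76+6.06)/2 = 3.91, v̄ = (1.20+2.05)/2 = 1.625 → q = 12.5×3.91×1.625 = 79.42 ft³/s
Panel 2-3: Δb = 18.2 ft, d̄ = (6.06+4.72)/2 = 5.39, v̄ = (2.05+1.63)/2 = 1.84 → q = 18.2×5.39×1.84 = 180.5 ft³/s
Panel 3-4: Δb = 5.6 ft, d̄ = (4.72+3.06)/2 = 3.89, v̄ = (1.63+1.81)/2 = 1.72 → q = 5.6×3.89×1.72 = 37.47 ft³/s
Panel 4-5: Δb = 6 ft, d̄ = (3.06+1.40)/2 = 2.23, v̄ = (1.81+0.92)/2 = 1.365 → q = 6×2.23×1.365 = 18.26 ft³/s
Q = Σ q = 315.7 ft³/s

316 ft³/s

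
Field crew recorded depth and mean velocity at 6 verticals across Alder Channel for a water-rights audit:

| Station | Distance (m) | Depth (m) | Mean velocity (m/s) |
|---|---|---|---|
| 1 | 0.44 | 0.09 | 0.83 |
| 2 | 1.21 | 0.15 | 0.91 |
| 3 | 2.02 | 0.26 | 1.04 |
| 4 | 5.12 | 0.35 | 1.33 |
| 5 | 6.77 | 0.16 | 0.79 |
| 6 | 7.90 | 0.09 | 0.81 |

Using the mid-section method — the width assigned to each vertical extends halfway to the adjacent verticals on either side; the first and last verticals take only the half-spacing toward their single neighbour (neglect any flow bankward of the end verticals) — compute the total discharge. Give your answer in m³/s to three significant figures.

1.99 m³/s

w_1 = (1.21 − 0.44)/2 = 0.385 m; q_1 = 0.83 × 0.09 × 0.385 = 0.02876 m³/s
w_2 = (2.02 − 0.44)/2 = 0.79 m; q_2 = 0.91 × 0.15 × 0.79 = 0.1078 m³/s
w_3 = (5.12 − 1.21)/2 = 1.955 m; q_3 = 1.04 × 0.26 × 1.955 = 0.5286 m³/s
w_4 = (6.77 − 2.02)/2 = 2.375 m; q_4 = 1.33 × 0.35 × 2.375 = 1.106 m³/s
w_5 = (7.90 − 5.12)/2 = 1.39 m; q_5 = 0.79 × 0.16 × 1.39 = 0.1757 m³/s
w_6 = (7.90 − 6.77)/2 = 0.565 m; q_6 = 0.81 × 0.09 × 0.565 = 0.04119 m³/s
Q = Σ qᵢ = 1.988 m³/s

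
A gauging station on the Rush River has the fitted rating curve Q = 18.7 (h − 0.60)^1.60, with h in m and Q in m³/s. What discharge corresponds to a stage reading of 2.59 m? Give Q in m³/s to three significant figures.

56.2 m³/s

Q = 18.7 × (2.59 − 0.60)^1.60 = 18.7 × 1.99^1.60 = 56.23 m³/s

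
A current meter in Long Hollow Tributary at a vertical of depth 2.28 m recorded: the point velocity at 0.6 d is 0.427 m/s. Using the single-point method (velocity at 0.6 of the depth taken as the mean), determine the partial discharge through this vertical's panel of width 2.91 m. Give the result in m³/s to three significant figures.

2.83 m³/s

v̄ = v₀.₆ = 0.427 m/s
q = v̄ × d × w = 0.4270 × 2.28 × 2.91 = 2.833 m³/s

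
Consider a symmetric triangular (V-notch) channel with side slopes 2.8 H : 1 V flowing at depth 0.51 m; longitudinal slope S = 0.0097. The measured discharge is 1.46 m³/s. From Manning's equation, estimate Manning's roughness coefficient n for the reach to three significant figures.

0.0190

A = z·y² = 2.8×0.51² = 0.7283 m²
P = 2y√(1+z²) = 2×0.51×√(1+2.8²) = 3.033 m
R = A/P = 0.7283/3.033 = 0.2401 m
n = (1/Q)·A·R^(2/3)·S^(1/2) = (1/1.46) × 0.7283 × 0.3864 × 0.09849 = 0.01898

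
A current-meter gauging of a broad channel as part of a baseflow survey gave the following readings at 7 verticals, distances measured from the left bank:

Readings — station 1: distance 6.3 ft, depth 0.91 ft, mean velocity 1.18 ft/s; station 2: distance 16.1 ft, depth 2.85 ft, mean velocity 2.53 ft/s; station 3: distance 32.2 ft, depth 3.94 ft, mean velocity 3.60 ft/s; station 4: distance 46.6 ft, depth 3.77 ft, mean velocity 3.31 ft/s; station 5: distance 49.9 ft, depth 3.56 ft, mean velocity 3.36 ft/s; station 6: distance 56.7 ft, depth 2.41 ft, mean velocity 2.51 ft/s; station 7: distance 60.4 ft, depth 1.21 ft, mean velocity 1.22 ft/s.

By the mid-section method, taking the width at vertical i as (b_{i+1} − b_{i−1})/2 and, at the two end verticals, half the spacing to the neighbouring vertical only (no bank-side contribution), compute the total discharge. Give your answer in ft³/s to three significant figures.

w_1 = (16.1 − 6.3)/2 = 4.9 ft; q_1 = 1.18 × 0.91 × 4.9 = 5.262 ft³/s
w_2 = (32.2 − 6.3)/2 = 12.95 ft; q_2 = 2.53 × 2.85 × 12.95 = 93.38 ft³/s
w_3 = (46.6 − 16.1)/2 = 15.25 ft; q_3 = 3.60 × 3.94 × 15.25 = 216.3 ft³/s
w_4 = (49.9 − 32.2)/2 = 8.85 ft; q_4 = 3.31 × 3.77 × 8.85 = 110.4 ft³/s
w_5 = (56.7 − 46.6)/2 = 5.05 ft; q_5 = 3.36 × 3.56 × 5.05 = 60.41 ft³/s
w_6 = (60.4 − 49.9)/2 = 5.25 ft; q_6 = 2.51 × 2.41 × 5.25 = 31.76 ft³/s
w_7 = (60.4 − 56.7)/2 = 1.85 ft; q_7 = 1.22 × 1.21 × 1.85 = 2.731 ft³/s
Q = Σ qᵢ = 520.3 ft³/s

520 ft³/s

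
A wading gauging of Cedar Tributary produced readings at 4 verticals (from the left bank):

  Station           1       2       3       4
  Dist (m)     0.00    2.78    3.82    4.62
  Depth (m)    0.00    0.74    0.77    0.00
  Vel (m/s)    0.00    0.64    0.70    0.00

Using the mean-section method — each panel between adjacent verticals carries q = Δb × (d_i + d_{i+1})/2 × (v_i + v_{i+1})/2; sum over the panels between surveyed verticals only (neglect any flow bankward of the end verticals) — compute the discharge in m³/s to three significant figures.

0.963 m³/s

Panel 1-2: Δb = 2.78 m, d̄ = (0.00+0.74)/2 = 0.37, v̄ = (0.00+0.64)/2 = 0.32 → q = 2.78×0.37×0.32 = 0.3292 m³/s
Panel 2-3: Δb = 1.04 m, d̄ = (0.74+0.77)/2 = 0.755, v̄ = (0.64+0.70)/2 = 0.67 → q = 1.04×0.755×0.67 = 0.5261 m³/s
Panel 3-4: Δb = 0.8 m, d̄ = (0.77+0.00)/2 = 0.385, v̄ = (0.70+0.00)/2 = 0.35 → q = 0.8×0.385×0.35 = 0.1078 m³/s
Q = Σ q = 0.9630 m³/s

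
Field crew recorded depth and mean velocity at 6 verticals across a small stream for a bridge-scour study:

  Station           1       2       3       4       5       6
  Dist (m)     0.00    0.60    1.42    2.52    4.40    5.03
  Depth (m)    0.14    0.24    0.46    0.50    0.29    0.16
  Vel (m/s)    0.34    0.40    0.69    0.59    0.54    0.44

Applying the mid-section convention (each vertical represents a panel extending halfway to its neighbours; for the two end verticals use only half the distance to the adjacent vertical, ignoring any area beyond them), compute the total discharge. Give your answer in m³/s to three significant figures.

1.05 m³/s

w_1 = (0.60 − 0.00)/2 = 0.3 m; q_1 = 0.34 × 0.14 × 0.3 = 0.01428 m³/s
w_2 = (1.42 − 0.00)/2 = 0.71 m; q_2 = 0.40 × 0.24 × 0.71 = 0.06816 m³/s
w_3 = (2.52 − 0.60)/2 = 0.96 m; q_3 = 0.69 × 0.46 × 0.96 = 0.3047 m³/s
w_4 = (4.40 − 1.42)/2 = 1.49 m; q_4 = 0.59 × 0.50 × 1.49 = 0.4396 m³/s
w_5 = (5.03 − 2.52)/2 = 1.255 m; q_5 = 0.54 × 0.29 × 1.255 = 0.1965 m³/s
w_6 = (5.03 − 4.40)/2 = 0.315 m; q_6 = 0.44 × 0.16 × 0.315 = 0.02218 m³/s
Q = Σ qᵢ = 1.045 m³/s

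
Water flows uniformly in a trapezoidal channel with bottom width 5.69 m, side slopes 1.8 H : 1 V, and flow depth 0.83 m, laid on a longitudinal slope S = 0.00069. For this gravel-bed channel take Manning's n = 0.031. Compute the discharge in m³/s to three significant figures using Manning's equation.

A = (b + z·y)·y = (5.69 + 1.8×0.83)×0.83 = 5.963 m²
P = b + 2y√(1+z²) = 5.69 + 2×0.83×√(1+1.8²) = 9.108 m
R = A/P = 5.963/9.108 = 0.6547 m
Q = (1/n)·A·R^(2/3)·S^(1/2) = (1/0.031) × 5.963 × 0.6547^(2/3) × 0.00069^(1/2) = 3.809 m³/s

3.81 m³/s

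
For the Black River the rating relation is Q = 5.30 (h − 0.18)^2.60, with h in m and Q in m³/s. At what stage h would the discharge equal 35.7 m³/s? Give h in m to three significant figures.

h − h₀ = (Q/C)^(1/b) = (35.7/5.30)^(1/2.60) = 2.083 m
h = 0.18 + 2.083 = 2.263 m

2.26 m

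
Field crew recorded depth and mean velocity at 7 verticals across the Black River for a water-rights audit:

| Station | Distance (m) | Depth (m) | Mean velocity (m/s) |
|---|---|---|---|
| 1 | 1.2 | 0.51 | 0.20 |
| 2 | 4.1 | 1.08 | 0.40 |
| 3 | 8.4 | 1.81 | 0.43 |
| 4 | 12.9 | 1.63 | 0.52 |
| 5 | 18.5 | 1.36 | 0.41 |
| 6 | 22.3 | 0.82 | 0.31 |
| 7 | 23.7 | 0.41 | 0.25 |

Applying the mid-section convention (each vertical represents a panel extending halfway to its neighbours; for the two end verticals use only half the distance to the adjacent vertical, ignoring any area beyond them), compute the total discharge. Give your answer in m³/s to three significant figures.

w_1 = (4.1 − 1.2)/2 = 1.45 m; q_1 = 0.20 × 0.51 × 1.45 = 0.1479 m³/s
w_2 = (8.4 − 1.2)/2 = 3.6 m; q_2 = 0.40 × 1.08 × 3.6 = 1.555 m³/s
w_3 = (12.9 − 4.1)/2 = 4.4 m; q_3 = 0.43 × 1.81 × 4.4 = 3.425 m³/s
w_4 = (18.5 − 8.4)/2 = 5.05 m; q_4 = 0.52 × 1.63 × 5.05 = 4.280 m³/s
w_5 = (22.3 − 12.9)/2 = 4.7 m; q_5 = 0.41 × 1.36 × 4.7 = 2.621 m³/s
w_6 = (23.7 − 18.5)/2 = 2.6 m; q_6 = 0.31 × 0.82 × 2.6 = 0.6609 m³/s
w_7 = (23.7 − 22.3)/2 = 0.7 m; q_7 = 0.25 × 0.41 × 0.7 = 0.07175 m³/s
Q = Σ qᵢ = 12.76 m³/s

12.8 m³/s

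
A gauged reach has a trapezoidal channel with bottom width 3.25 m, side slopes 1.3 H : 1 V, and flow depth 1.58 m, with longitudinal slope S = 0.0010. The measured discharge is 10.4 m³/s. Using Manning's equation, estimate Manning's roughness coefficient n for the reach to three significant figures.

A = (b + z·y)·y = (3.25 + 1.3×1.58)×1.58 = 8.380 m²
P = b + 2y√(1+z²) = 3.25 + 2×1.58×√(1+1.3²) = 8.433 m
R = A/P = 8.380/8.433 = 0.9938 m
n = (1/Q)·A·R^(2/3)·S^(1/2) = (1/10.4) × 8.380 × 0.9958 × 0.03162 = 0.02538

0.0254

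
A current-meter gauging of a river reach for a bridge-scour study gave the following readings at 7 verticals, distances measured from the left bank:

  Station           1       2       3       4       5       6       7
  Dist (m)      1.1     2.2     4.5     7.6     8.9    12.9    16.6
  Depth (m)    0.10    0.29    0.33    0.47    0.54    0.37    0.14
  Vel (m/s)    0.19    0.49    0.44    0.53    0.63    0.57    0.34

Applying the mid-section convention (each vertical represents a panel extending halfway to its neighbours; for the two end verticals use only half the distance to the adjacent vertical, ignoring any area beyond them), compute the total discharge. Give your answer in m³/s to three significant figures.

w_1 = (2.2 − 1.1)/2 = 0.55 m; q_1 = 0.19 × 0.10 × 0.55 = 0.01045 m³/s
w_2 = (4.5 − 1.1)/2 = 1.7 m; q_2 = 0.49 × 0.29 × 1.7 = 0.2416 m³/s
w_3 = (7.6 − 2.2)/2 = 2.7 m; q_3 = 0.44 × 0.33 × 2.7 = 0.3920 m³/s
w_4 = (8.9 − 4.5)/2 = 2.2 m; q_4 = 0.53 × 0.47 × 2.2 = 0.5480 m³/s
w_5 = (12.9 − 7.6)/2 = 2.65 m; q_5 = 0.63 × 0.54 × 2.65 = 0.9015 m³/s
w_6 = (16.6 − 8.9)/2 = 3.85 m; q_6 = 0.57 × 0.37 × 3.85 = 0.8120 m³/s
w_7 = (16.6 − 12.9)/2 = 1.85 m; q_7 = 0.34 × 0.14 × 1.85 = 0.08806 m³/s
Q = Σ qᵢ = 2.994 m³/s

2.99 m³/s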